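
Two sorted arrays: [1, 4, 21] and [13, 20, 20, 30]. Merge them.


Compare heads, take smaller each step.
Merged: [1, 4, 13, 20, 20, 21, 30]


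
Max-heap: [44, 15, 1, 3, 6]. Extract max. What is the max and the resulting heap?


Max = 44
Replace root with last, heapify down
Resulting heap: [15, 6, 1, 3]


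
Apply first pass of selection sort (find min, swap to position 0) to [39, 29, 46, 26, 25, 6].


After one pass: [6, 29, 46, 26, 25, 39]


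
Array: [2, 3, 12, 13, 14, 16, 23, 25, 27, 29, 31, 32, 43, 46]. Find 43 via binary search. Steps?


Search for 43:
[0,13] mid=6 arr[6]=23
[7,13] mid=10 arr[10]=31
[11,13] mid=12 arr[12]=43
Total: 3 comparisons


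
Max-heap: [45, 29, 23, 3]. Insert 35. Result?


Append 35: [45, 29, 23, 3, 35]
Bubble up: swap idx 4(35) with idx 1(29)
Result: [45, 35, 23, 3, 29]


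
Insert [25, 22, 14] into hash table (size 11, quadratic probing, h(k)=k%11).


Insertions: 25->slot 3; 22->slot 0; 14->slot 4
Table: [22, None, None, 25, 14, None, None, None, None, None, None]


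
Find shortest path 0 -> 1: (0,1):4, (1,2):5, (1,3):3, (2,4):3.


Dijkstra from 0:
Distances: {0: 0, 1: 4, 2: 9, 3: 7, 4: 12}
Shortest distance to 1 = 4, path = [0, 1]


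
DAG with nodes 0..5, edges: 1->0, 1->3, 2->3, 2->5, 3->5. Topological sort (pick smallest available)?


Kahn's algorithm, process smallest node first
Order: [1, 0, 2, 3, 4, 5]


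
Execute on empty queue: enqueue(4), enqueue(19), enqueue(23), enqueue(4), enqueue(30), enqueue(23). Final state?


enqueue(4) -> [4]
enqueue(19) -> [4, 19]
enqueue(23) -> [4, 19, 23]
enqueue(4) -> [4, 19, 23, 4]
enqueue(30) -> [4, 19, 23, 4, 30]
enqueue(23) -> [4, 19, 23, 4, 30, 23]
Final queue (front to back): [4, 19, 23, 4, 30, 23]


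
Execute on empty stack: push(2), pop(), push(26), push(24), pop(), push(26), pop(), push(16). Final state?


push(2) -> [2]
pop() returns 2 -> []
push(26) -> [26]
push(24) -> [26, 24]
pop() returns 24 -> [26]
push(26) -> [26, 26]
pop() returns 26 -> [26]
push(16) -> [26, 16]
Final stack (bottom to top): [26, 16]


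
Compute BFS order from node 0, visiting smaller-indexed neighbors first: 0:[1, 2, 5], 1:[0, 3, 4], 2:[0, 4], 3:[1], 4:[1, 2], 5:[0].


BFS queue: start with [0]
Visit order: [0, 1, 2, 5, 3, 4]


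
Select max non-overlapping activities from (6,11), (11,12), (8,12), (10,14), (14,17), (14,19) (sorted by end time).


Greedy: pick earliest-ending, then skip overlaps.
Selected (3 activities): [(6, 11), (11, 12), (14, 17)]


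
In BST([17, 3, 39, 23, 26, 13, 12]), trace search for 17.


BST root = 17
Search for 17: compare at each node
Path: [17]


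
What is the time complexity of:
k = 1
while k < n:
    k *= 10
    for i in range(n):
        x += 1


Per nesting level: O(log n) * O(n) = O(n log n)
Complexity: O(n log n)


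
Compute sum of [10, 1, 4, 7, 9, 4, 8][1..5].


Prefix sums: [0, 10, 11, 15, 22, 31, 35, 43]
Sum[1..5] = prefix[6] - prefix[1] = 35 - 10 = 25


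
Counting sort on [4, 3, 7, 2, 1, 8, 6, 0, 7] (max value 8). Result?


Count array: [1, 1, 1, 1, 1, 0, 1, 2, 1]
Reconstruct: [0, 1, 2, 3, 4, 6, 7, 7, 8]


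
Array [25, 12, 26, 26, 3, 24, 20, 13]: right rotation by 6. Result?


Right rotate by 6: [26, 26, 3, 24, 20, 13, 25, 12]


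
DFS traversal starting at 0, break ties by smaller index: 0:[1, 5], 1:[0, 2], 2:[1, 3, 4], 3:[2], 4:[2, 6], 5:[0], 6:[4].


DFS stack-based: start with [0]
Visit order: [0, 1, 2, 3, 4, 6, 5]


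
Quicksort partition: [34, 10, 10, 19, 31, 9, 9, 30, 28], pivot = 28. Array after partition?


Elements <= 28 go left of pivot.
Result: [10, 10, 19, 9, 9, 28, 31, 30, 34], pivot at index 5


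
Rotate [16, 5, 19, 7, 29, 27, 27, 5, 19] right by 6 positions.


Right rotate by 6: [7, 29, 27, 27, 5, 19, 16, 5, 19]


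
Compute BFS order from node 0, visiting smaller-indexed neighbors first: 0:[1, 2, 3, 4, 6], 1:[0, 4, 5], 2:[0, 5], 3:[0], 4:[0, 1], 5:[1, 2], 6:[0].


BFS queue: start with [0]
Visit order: [0, 1, 2, 3, 4, 6, 5]


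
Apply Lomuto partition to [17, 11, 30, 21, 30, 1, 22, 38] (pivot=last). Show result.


Elements <= 38 go left of pivot.
Result: [17, 11, 30, 21, 30, 1, 22, 38], pivot at index 7


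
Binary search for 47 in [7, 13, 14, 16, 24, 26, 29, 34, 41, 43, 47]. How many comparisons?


Search for 47:
[0,10] mid=5 arr[5]=26
[6,10] mid=8 arr[8]=41
[9,10] mid=9 arr[9]=43
[10,10] mid=10 arr[10]=47
Total: 4 comparisons


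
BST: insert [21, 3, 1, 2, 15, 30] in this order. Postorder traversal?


Root = 21; build tree by BST insertion.
Postorder traversal: [2, 1, 15, 3, 30, 21]


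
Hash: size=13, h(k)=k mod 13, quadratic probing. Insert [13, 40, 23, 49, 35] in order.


Insertions: 13->slot 0; 40->slot 1; 23->slot 10; 49->slot 11; 35->slot 9
Table: [13, 40, None, None, None, None, None, None, None, 35, 23, 49, None]


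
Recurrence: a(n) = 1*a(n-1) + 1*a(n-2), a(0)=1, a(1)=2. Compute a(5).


Build bottom-up:
...a(3)=5, a(4)=8, a(5)=1*8+1*5=13


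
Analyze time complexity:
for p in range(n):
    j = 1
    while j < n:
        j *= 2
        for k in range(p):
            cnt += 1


Per nesting level: O(n) * O(log n) * O(n) [triangular over p] = O(n^2 log n)
Complexity: O(n^2 log n)


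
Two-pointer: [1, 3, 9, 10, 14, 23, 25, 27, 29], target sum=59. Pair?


Two pointers: lo=0, hi=8
No pair sums to 59


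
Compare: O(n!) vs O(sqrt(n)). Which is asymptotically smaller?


sublinear grows slower than factorial
O(sqrt(n)) is asymptotically smaller; O(n!) grows faster


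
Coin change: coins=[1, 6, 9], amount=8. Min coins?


dp[0]=0; dp[i]=1+min(dp[i-c] for c in coins)
...dp[3]=3, dp[4]=4, dp[5]=5, dp[6]=1, dp[7]=2, dp[8]=3
Minimum coins for 8 = 3


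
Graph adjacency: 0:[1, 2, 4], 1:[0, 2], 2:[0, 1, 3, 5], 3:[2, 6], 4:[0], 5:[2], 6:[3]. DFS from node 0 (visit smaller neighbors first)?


DFS stack-based: start with [0]
Visit order: [0, 1, 2, 3, 6, 5, 4]


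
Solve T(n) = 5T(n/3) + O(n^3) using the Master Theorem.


a=5, b=3, c=3. log_3(5)=1.465 < c=3. Case 3: O(n^c) = O(n^3)
Complexity: O(n^3)


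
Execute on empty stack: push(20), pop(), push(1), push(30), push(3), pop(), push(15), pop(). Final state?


push(20) -> [20]
pop() returns 20 -> []
push(1) -> [1]
push(30) -> [1, 30]
push(3) -> [1, 30, 3]
pop() returns 3 -> [1, 30]
push(15) -> [1, 30, 15]
pop() returns 15 -> [1, 30]
Final stack (bottom to top): [1, 30]


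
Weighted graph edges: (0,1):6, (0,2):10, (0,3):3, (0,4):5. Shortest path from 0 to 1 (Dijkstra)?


Dijkstra from 0:
Distances: {0: 0, 1: 6, 2: 10, 3: 3, 4: 5}
Shortest distance to 1 = 6, path = [0, 1]


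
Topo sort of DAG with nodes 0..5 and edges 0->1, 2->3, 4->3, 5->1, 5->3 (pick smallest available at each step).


Kahn's algorithm, process smallest node first
Order: [0, 2, 4, 5, 1, 3]


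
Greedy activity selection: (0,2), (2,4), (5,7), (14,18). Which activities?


Greedy: pick earliest-ending, then skip overlaps.
Selected (4 activities): [(0, 2), (2, 4), (5, 7), (14, 18)]


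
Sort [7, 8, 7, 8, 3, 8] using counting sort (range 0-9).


Count array: [0, 0, 0, 1, 0, 0, 0, 2, 3, 0]
Reconstruct: [3, 7, 7, 8, 8, 8]


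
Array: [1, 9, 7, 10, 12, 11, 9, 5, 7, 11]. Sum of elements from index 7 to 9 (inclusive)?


Prefix sums: [0, 1, 10, 17, 27, 39, 50, 59, 64, 71, 82]
Sum[7..9] = prefix[10] - prefix[7] = 82 - 59 = 23


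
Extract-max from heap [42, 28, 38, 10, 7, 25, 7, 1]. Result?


Max = 42
Replace root with last, heapify down
Resulting heap: [38, 28, 25, 10, 7, 1, 7]


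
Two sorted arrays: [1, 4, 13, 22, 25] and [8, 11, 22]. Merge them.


Compare heads, take smaller each step.
Merged: [1, 4, 8, 11, 13, 22, 22, 25]


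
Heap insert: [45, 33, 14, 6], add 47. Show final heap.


Append 47: [45, 33, 14, 6, 47]
Bubble up: swap idx 4(47) with idx 1(33); swap idx 1(47) with idx 0(45)
Result: [47, 45, 14, 6, 33]


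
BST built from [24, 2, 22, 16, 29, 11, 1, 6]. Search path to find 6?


BST root = 24
Search for 6: compare at each node
Path: [24, 2, 22, 16, 11, 6]


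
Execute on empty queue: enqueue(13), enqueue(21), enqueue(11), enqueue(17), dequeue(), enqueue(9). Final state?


enqueue(13) -> [13]
enqueue(21) -> [13, 21]
enqueue(11) -> [13, 21, 11]
enqueue(17) -> [13, 21, 11, 17]
dequeue() returns 13 -> [21, 11, 17]
enqueue(9) -> [21, 11, 17, 9]
Final queue (front to back): [21, 11, 17, 9]


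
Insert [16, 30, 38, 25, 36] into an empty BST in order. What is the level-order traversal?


Root = 16; build tree by BST insertion.
Level-Order traversal: [16, 30, 25, 38, 36]


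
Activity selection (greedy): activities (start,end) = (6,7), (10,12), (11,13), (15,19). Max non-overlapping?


Greedy: pick earliest-ending, then skip overlaps.
Selected (3 activities): [(6, 7), (10, 12), (15, 19)]


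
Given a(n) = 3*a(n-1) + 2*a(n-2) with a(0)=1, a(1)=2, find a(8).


Build bottom-up:
...a(6)=1268, a(7)=4516, a(8)=3*4516+2*1268=16084


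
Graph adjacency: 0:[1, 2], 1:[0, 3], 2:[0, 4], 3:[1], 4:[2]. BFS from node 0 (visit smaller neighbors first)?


BFS queue: start with [0]
Visit order: [0, 1, 2, 3, 4]


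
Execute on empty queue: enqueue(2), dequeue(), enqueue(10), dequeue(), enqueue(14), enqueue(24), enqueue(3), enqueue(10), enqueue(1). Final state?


enqueue(2) -> [2]
dequeue() returns 2 -> []
enqueue(10) -> [10]
dequeue() returns 10 -> []
enqueue(14) -> [14]
enqueue(24) -> [14, 24]
enqueue(3) -> [14, 24, 3]
enqueue(10) -> [14, 24, 3, 10]
enqueue(1) -> [14, 24, 3, 10, 1]
Final queue (front to back): [14, 24, 3, 10, 1]


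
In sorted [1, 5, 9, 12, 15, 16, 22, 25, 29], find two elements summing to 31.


Two pointers: lo=0, hi=8
Found pair: (9, 22) summing to 31


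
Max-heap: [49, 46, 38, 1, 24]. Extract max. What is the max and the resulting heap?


Max = 49
Replace root with last, heapify down
Resulting heap: [46, 24, 38, 1]


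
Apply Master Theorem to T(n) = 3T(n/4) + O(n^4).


a=3, b=4, c=4. log_4(3)=0.792 < c=4. Case 3: O(n^c) = O(n^4)
Complexity: O(n^4)


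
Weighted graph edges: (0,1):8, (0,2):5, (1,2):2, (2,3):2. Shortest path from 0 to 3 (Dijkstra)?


Dijkstra from 0:
Distances: {0: 0, 1: 7, 2: 5, 3: 7}
Shortest distance to 3 = 7, path = [0, 2, 3]


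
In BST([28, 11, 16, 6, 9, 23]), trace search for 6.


BST root = 28
Search for 6: compare at each node
Path: [28, 11, 6]


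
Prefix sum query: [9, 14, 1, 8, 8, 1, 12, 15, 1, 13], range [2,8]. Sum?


Prefix sums: [0, 9, 23, 24, 32, 40, 41, 53, 68, 69, 82]
Sum[2..8] = prefix[9] - prefix[2] = 69 - 23 = 46


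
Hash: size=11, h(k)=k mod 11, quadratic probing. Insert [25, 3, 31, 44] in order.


Insertions: 25->slot 3; 3->slot 4; 31->slot 9; 44->slot 0
Table: [44, None, None, 25, 3, None, None, None, None, 31, None]


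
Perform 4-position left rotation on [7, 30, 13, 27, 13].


Left rotate by 4: [13, 7, 30, 13, 27]


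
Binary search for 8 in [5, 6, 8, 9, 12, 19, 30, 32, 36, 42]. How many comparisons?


Search for 8:
[0,9] mid=4 arr[4]=12
[0,3] mid=1 arr[1]=6
[2,3] mid=2 arr[2]=8
Total: 3 comparisons


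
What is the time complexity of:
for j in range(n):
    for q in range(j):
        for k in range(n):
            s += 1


Per nesting level: O(n) * O(n) [triangular over j] * O(n) = O(n^3)
Complexity: O(n^3)


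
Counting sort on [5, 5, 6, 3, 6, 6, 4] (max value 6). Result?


Count array: [0, 0, 0, 1, 1, 2, 3]
Reconstruct: [3, 4, 5, 5, 6, 6, 6]


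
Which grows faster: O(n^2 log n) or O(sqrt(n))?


sublinear grows slower than n^2 log n
O(sqrt(n)) is asymptotically smaller; O(n^2 log n) grows faster


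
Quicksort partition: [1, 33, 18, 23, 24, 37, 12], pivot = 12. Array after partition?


Elements <= 12 go left of pivot.
Result: [1, 12, 18, 23, 24, 37, 33], pivot at index 1


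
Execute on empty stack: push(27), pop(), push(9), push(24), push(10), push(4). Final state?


push(27) -> [27]
pop() returns 27 -> []
push(9) -> [9]
push(24) -> [9, 24]
push(10) -> [9, 24, 10]
push(4) -> [9, 24, 10, 4]
Final stack (bottom to top): [9, 24, 10, 4]


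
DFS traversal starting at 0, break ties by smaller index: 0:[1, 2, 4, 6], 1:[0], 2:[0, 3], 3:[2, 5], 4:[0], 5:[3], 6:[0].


DFS stack-based: start with [0]
Visit order: [0, 1, 2, 3, 5, 4, 6]


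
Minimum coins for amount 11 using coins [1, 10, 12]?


dp[0]=0; dp[i]=1+min(dp[i-c] for c in coins)
...dp[6]=6, dp[7]=7, dp[8]=8, dp[9]=9, dp[10]=1, dp[11]=2
Minimum coins for 11 = 2


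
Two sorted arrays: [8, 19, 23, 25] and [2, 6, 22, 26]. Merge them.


Compare heads, take smaller each step.
Merged: [2, 6, 8, 19, 22, 23, 25, 26]


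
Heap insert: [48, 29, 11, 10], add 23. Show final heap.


Append 23: [48, 29, 11, 10, 23]
Bubble up: no swaps needed
Result: [48, 29, 11, 10, 23]


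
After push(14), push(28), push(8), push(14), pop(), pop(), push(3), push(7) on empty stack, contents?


push(14) -> [14]
push(28) -> [14, 28]
push(8) -> [14, 28, 8]
push(14) -> [14, 28, 8, 14]
pop() returns 14 -> [14, 28, 8]
pop() returns 8 -> [14, 28]
push(3) -> [14, 28, 3]
push(7) -> [14, 28, 3, 7]
Final stack (bottom to top): [14, 28, 3, 7]


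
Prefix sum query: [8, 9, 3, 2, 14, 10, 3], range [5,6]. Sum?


Prefix sums: [0, 8, 17, 20, 22, 36, 46, 49]
Sum[5..6] = prefix[7] - prefix[5] = 49 - 36 = 13


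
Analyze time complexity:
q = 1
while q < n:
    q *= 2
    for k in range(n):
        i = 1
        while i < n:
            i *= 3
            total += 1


Per nesting level: O(log n) * O(n) * O(log n) = O(n (log n)^2)
Complexity: O(n (log n)^2)


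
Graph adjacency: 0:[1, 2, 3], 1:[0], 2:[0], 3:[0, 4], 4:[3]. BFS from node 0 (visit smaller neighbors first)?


BFS queue: start with [0]
Visit order: [0, 1, 2, 3, 4]


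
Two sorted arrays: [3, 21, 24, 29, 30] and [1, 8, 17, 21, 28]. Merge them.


Compare heads, take smaller each step.
Merged: [1, 3, 8, 17, 21, 21, 24, 28, 29, 30]


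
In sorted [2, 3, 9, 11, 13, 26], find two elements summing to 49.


Two pointers: lo=0, hi=5
No pair sums to 49


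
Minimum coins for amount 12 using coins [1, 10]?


dp[0]=0; dp[i]=1+min(dp[i-c] for c in coins)
...dp[7]=7, dp[8]=8, dp[9]=9, dp[10]=1, dp[11]=2, dp[12]=3
Minimum coins for 12 = 3


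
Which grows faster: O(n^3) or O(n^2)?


quadratic grows slower than cubic
O(n^2) is asymptotically smaller; O(n^3) grows faster


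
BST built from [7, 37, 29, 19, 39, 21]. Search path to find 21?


BST root = 7
Search for 21: compare at each node
Path: [7, 37, 29, 19, 21]


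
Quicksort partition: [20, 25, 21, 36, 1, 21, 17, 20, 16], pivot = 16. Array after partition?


Elements <= 16 go left of pivot.
Result: [1, 16, 21, 36, 20, 21, 17, 20, 25], pivot at index 1


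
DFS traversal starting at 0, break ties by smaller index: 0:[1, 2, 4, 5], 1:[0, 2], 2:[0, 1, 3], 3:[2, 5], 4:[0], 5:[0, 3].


DFS stack-based: start with [0]
Visit order: [0, 1, 2, 3, 5, 4]


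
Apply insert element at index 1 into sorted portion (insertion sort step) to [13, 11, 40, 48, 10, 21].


After one pass: [11, 13, 40, 48, 10, 21]


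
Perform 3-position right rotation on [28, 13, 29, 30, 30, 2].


Right rotate by 3: [30, 30, 2, 28, 13, 29]


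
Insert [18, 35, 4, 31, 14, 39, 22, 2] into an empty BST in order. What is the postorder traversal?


Root = 18; build tree by BST insertion.
Postorder traversal: [2, 14, 4, 22, 31, 39, 35, 18]


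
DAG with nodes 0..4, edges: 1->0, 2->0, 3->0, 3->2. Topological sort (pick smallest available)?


Kahn's algorithm, process smallest node first
Order: [1, 3, 2, 0, 4]


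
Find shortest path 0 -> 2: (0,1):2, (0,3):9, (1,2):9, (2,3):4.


Dijkstra from 0:
Distances: {0: 0, 1: 2, 2: 11, 3: 9}
Shortest distance to 2 = 11, path = [0, 1, 2]


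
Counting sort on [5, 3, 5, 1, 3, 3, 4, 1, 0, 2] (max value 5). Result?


Count array: [1, 2, 1, 3, 1, 2]
Reconstruct: [0, 1, 1, 2, 3, 3, 3, 4, 5, 5]


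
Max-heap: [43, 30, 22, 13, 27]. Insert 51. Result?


Append 51: [43, 30, 22, 13, 27, 51]
Bubble up: swap idx 5(51) with idx 2(22); swap idx 2(51) with idx 0(43)
Result: [51, 30, 43, 13, 27, 22]


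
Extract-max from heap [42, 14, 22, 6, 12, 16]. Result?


Max = 42
Replace root with last, heapify down
Resulting heap: [22, 14, 16, 6, 12]


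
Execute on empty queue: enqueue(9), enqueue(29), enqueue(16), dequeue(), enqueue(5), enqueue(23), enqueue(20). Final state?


enqueue(9) -> [9]
enqueue(29) -> [9, 29]
enqueue(16) -> [9, 29, 16]
dequeue() returns 9 -> [29, 16]
enqueue(5) -> [29, 16, 5]
enqueue(23) -> [29, 16, 5, 23]
enqueue(20) -> [29, 16, 5, 23, 20]
Final queue (front to back): [29, 16, 5, 23, 20]


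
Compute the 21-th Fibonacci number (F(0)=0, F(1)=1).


F(n)=F(n-1)+F(n-2)
...F(19)=4181, F(20)=6765, F(21)=10946


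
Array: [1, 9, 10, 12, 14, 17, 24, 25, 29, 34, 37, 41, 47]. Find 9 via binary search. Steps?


Search for 9:
[0,12] mid=6 arr[6]=24
[0,5] mid=2 arr[2]=10
[0,1] mid=0 arr[0]=1
[1,1] mid=1 arr[1]=9
Total: 4 comparisons


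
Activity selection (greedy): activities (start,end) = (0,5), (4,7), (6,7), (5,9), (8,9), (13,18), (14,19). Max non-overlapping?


Greedy: pick earliest-ending, then skip overlaps.
Selected (4 activities): [(0, 5), (6, 7), (8, 9), (13, 18)]


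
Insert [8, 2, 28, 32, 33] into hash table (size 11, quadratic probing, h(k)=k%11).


Insertions: 8->slot 8; 2->slot 2; 28->slot 6; 32->slot 10; 33->slot 0
Table: [33, None, 2, None, None, None, 28, None, 8, None, 32]


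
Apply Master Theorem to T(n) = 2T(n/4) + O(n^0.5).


a=2, b=4, c=0.5. log_4(2)=0.5 = c=0.5. Case 2: O(n^c log n) = O(sqrt(n) log n)
Complexity: O(sqrt(n) log n)


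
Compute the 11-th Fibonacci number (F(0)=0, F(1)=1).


F(n)=F(n-1)+F(n-2)
...F(9)=34, F(10)=55, F(11)=89


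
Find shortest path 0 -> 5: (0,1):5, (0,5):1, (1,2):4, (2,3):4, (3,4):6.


Dijkstra from 0:
Distances: {0: 0, 1: 5, 2: 9, 3: 13, 4: 19, 5: 1}
Shortest distance to 5 = 1, path = [0, 5]


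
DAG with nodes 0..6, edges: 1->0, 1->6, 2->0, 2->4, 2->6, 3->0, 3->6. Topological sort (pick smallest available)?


Kahn's algorithm, process smallest node first
Order: [1, 2, 3, 0, 4, 5, 6]


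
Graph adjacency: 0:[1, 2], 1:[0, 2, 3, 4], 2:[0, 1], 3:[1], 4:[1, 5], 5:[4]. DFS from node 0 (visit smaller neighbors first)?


DFS stack-based: start with [0]
Visit order: [0, 1, 2, 3, 4, 5]


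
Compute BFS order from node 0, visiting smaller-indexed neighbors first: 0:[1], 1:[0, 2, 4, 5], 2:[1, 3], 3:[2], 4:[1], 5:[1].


BFS queue: start with [0]
Visit order: [0, 1, 2, 4, 5, 3]


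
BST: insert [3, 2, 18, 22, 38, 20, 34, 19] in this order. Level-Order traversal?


Root = 3; build tree by BST insertion.
Level-Order traversal: [3, 2, 18, 22, 20, 38, 19, 34]


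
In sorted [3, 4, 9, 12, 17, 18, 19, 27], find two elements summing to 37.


Two pointers: lo=0, hi=7
Found pair: (18, 19) summing to 37


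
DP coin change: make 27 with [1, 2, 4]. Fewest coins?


dp[0]=0; dp[i]=1+min(dp[i-c] for c in coins)
...dp[22]=6, dp[23]=7, dp[24]=6, dp[25]=7, dp[26]=7, dp[27]=8
Minimum coins for 27 = 8


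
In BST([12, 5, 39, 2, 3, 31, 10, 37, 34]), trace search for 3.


BST root = 12
Search for 3: compare at each node
Path: [12, 5, 2, 3]


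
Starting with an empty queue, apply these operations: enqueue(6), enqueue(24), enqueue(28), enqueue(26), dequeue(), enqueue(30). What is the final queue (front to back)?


enqueue(6) -> [6]
enqueue(24) -> [6, 24]
enqueue(28) -> [6, 24, 28]
enqueue(26) -> [6, 24, 28, 26]
dequeue() returns 6 -> [24, 28, 26]
enqueue(30) -> [24, 28, 26, 30]
Final queue (front to back): [24, 28, 26, 30]


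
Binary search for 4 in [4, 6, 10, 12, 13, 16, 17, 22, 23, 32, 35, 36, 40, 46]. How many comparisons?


Search for 4:
[0,13] mid=6 arr[6]=17
[0,5] mid=2 arr[2]=10
[0,1] mid=0 arr[0]=4
Total: 3 comparisons


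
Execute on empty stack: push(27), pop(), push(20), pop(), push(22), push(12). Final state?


push(27) -> [27]
pop() returns 27 -> []
push(20) -> [20]
pop() returns 20 -> []
push(22) -> [22]
push(12) -> [22, 12]
Final stack (bottom to top): [22, 12]


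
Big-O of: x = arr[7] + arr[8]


Analysis: constant-time operation, no loop
Complexity: O(1)


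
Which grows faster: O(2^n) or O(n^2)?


quadratic grows slower than exponential
O(n^2) is asymptotically smaller; O(2^n) grows faster


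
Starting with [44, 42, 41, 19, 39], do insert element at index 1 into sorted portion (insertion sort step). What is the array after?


After one pass: [42, 44, 41, 19, 39]


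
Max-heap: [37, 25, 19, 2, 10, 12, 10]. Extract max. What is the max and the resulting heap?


Max = 37
Replace root with last, heapify down
Resulting heap: [25, 10, 19, 2, 10, 12]


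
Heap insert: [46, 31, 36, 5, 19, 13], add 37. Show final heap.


Append 37: [46, 31, 36, 5, 19, 13, 37]
Bubble up: swap idx 6(37) with idx 2(36)
Result: [46, 31, 37, 5, 19, 13, 36]


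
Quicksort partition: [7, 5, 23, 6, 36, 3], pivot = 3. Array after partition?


Elements <= 3 go left of pivot.
Result: [3, 5, 23, 6, 36, 7], pivot at index 0


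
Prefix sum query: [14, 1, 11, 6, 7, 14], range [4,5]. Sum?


Prefix sums: [0, 14, 15, 26, 32, 39, 53]
Sum[4..5] = prefix[6] - prefix[4] = 53 - 32 = 21


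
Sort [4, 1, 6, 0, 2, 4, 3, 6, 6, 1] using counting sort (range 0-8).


Count array: [1, 2, 1, 1, 2, 0, 3, 0, 0]
Reconstruct: [0, 1, 1, 2, 3, 4, 4, 6, 6, 6]


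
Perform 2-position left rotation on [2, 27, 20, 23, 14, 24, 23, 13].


Left rotate by 2: [20, 23, 14, 24, 23, 13, 2, 27]


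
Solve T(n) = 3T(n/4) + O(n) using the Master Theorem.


a=3, b=4, c=1. log_4(3)=0.792 < c=1. Case 3: O(n^c) = O(n)
Complexity: O(n)


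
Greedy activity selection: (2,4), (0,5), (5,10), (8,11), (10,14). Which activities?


Greedy: pick earliest-ending, then skip overlaps.
Selected (3 activities): [(2, 4), (5, 10), (10, 14)]


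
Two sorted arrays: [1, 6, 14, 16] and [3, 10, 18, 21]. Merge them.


Compare heads, take smaller each step.
Merged: [1, 3, 6, 10, 14, 16, 18, 21]


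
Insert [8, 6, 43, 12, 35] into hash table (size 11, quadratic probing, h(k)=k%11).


Insertions: 8->slot 8; 6->slot 6; 43->slot 10; 12->slot 1; 35->slot 2
Table: [None, 12, 35, None, None, None, 6, None, 8, None, 43]


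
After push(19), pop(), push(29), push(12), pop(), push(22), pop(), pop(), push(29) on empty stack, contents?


push(19) -> [19]
pop() returns 19 -> []
push(29) -> [29]
push(12) -> [29, 12]
pop() returns 12 -> [29]
push(22) -> [29, 22]
pop() returns 22 -> [29]
pop() returns 29 -> []
push(29) -> [29]
Final stack (bottom to top): [29]


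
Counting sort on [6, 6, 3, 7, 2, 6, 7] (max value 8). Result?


Count array: [0, 0, 1, 1, 0, 0, 3, 2, 0]
Reconstruct: [2, 3, 6, 6, 6, 7, 7]


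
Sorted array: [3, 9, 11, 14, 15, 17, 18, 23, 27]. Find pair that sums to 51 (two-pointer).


Two pointers: lo=0, hi=8
No pair sums to 51


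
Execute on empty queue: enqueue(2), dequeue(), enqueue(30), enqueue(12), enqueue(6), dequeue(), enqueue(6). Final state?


enqueue(2) -> [2]
dequeue() returns 2 -> []
enqueue(30) -> [30]
enqueue(12) -> [30, 12]
enqueue(6) -> [30, 12, 6]
dequeue() returns 30 -> [12, 6]
enqueue(6) -> [12, 6, 6]
Final queue (front to back): [12, 6, 6]


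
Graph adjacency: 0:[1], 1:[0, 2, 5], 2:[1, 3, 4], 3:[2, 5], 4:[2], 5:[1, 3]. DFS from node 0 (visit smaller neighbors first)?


DFS stack-based: start with [0]
Visit order: [0, 1, 2, 3, 5, 4]


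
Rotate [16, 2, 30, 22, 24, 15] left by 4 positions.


Left rotate by 4: [24, 15, 16, 2, 30, 22]


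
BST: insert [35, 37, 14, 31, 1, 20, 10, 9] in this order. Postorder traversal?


Root = 35; build tree by BST insertion.
Postorder traversal: [9, 10, 1, 20, 31, 14, 37, 35]


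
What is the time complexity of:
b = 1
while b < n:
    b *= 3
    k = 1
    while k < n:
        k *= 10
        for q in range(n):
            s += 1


Per nesting level: O(log n) * O(log n) * O(n) = O(n (log n)^2)
Complexity: O(n (log n)^2)


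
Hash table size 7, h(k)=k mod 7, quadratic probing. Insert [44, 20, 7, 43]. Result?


Insertions: 44->slot 2; 20->slot 6; 7->slot 0; 43->slot 1
Table: [7, 43, 44, None, None, None, 20]


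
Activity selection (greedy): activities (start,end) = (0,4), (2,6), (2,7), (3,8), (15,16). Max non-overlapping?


Greedy: pick earliest-ending, then skip overlaps.
Selected (2 activities): [(0, 4), (15, 16)]


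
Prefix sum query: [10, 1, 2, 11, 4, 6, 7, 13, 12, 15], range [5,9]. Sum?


Prefix sums: [0, 10, 11, 13, 24, 28, 34, 41, 54, 66, 81]
Sum[5..9] = prefix[10] - prefix[5] = 81 - 28 = 53


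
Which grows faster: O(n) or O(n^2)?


linear grows slower than quadratic
O(n) is asymptotically smaller; O(n^2) grows faster


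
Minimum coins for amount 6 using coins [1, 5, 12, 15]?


dp[0]=0; dp[i]=1+min(dp[i-c] for c in coins)
...dp[1]=1, dp[2]=2, dp[3]=3, dp[4]=4, dp[5]=1, dp[6]=2
Minimum coins for 6 = 2


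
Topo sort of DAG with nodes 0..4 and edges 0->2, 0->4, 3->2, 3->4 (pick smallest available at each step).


Kahn's algorithm, process smallest node first
Order: [0, 1, 3, 2, 4]


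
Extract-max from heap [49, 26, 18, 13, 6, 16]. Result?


Max = 49
Replace root with last, heapify down
Resulting heap: [26, 16, 18, 13, 6]


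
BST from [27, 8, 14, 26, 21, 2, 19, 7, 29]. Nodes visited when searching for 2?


BST root = 27
Search for 2: compare at each node
Path: [27, 8, 2]


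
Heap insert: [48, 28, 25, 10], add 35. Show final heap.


Append 35: [48, 28, 25, 10, 35]
Bubble up: swap idx 4(35) with idx 1(28)
Result: [48, 35, 25, 10, 28]


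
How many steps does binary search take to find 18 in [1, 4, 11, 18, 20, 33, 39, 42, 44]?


Search for 18:
[0,8] mid=4 arr[4]=20
[0,3] mid=1 arr[1]=4
[2,3] mid=2 arr[2]=11
[3,3] mid=3 arr[3]=18
Total: 4 comparisons


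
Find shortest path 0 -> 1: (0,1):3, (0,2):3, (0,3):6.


Dijkstra from 0:
Distances: {0: 0, 1: 3, 2: 3, 3: 6}
Shortest distance to 1 = 3, path = [0, 1]


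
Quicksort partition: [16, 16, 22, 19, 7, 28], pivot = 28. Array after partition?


Elements <= 28 go left of pivot.
Result: [16, 16, 22, 19, 7, 28], pivot at index 5


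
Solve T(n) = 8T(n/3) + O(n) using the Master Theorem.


a=8, b=3, c=1. log_3(8)=1.893 > c=1. Case 1: O(n^log_b(a)) = O(n^1.893)
Complexity: O(n^1.893)


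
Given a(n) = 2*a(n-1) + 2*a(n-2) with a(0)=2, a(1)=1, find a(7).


Build bottom-up:
...a(5)=108, a(6)=296, a(7)=2*296+2*108=808


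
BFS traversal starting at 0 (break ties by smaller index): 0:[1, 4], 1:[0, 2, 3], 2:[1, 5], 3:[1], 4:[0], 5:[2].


BFS queue: start with [0]
Visit order: [0, 1, 4, 2, 3, 5]


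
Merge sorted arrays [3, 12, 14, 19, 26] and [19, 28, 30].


Compare heads, take smaller each step.
Merged: [3, 12, 14, 19, 19, 26, 28, 30]


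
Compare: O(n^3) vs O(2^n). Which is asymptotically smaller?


cubic grows slower than exponential
O(n^3) is asymptotically smaller; O(2^n) grows faster


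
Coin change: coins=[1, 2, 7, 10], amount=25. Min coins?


dp[0]=0; dp[i]=1+min(dp[i-c] for c in coins)
...dp[20]=2, dp[21]=3, dp[22]=3, dp[23]=4, dp[24]=3, dp[25]=4
Minimum coins for 25 = 4


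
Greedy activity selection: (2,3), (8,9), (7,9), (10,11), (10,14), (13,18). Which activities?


Greedy: pick earliest-ending, then skip overlaps.
Selected (4 activities): [(2, 3), (8, 9), (10, 11), (13, 18)]


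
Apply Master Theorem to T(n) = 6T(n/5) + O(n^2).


a=6, b=5, c=2. log_5(6)=1.113 < c=2. Case 3: O(n^c) = O(n^2)
Complexity: O(n^2)


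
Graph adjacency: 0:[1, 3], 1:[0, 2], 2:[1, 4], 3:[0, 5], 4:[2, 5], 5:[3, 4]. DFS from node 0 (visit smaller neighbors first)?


DFS stack-based: start with [0]
Visit order: [0, 1, 2, 4, 5, 3]


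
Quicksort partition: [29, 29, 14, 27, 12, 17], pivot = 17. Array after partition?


Elements <= 17 go left of pivot.
Result: [14, 12, 17, 27, 29, 29], pivot at index 2


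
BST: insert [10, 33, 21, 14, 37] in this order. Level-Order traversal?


Root = 10; build tree by BST insertion.
Level-Order traversal: [10, 33, 21, 37, 14]


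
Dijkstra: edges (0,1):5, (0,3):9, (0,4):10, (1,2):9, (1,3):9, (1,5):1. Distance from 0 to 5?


Dijkstra from 0:
Distances: {0: 0, 1: 5, 2: 14, 3: 9, 4: 10, 5: 6}
Shortest distance to 5 = 6, path = [0, 1, 5]


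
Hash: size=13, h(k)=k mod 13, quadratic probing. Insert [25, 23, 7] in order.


Insertions: 25->slot 12; 23->slot 10; 7->slot 7
Table: [None, None, None, None, None, None, None, 7, None, None, 23, None, 25]


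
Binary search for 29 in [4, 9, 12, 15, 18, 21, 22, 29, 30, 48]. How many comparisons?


Search for 29:
[0,9] mid=4 arr[4]=18
[5,9] mid=7 arr[7]=29
Total: 2 comparisons


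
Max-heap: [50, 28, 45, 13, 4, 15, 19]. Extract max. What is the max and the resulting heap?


Max = 50
Replace root with last, heapify down
Resulting heap: [45, 28, 19, 13, 4, 15]


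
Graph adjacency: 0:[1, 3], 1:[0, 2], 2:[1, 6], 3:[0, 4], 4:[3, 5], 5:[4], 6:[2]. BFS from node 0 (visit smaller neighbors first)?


BFS queue: start with [0]
Visit order: [0, 1, 3, 2, 4, 6, 5]


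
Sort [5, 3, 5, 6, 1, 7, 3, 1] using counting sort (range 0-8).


Count array: [0, 2, 0, 2, 0, 2, 1, 1, 0]
Reconstruct: [1, 1, 3, 3, 5, 5, 6, 7]


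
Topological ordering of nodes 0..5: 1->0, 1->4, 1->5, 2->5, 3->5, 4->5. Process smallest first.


Kahn's algorithm, process smallest node first
Order: [1, 0, 2, 3, 4, 5]


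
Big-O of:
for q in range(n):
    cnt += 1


Per nesting level: O(n) = O(n)
Complexity: O(n)


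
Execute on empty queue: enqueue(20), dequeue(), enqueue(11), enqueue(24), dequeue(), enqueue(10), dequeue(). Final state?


enqueue(20) -> [20]
dequeue() returns 20 -> []
enqueue(11) -> [11]
enqueue(24) -> [11, 24]
dequeue() returns 11 -> [24]
enqueue(10) -> [24, 10]
dequeue() returns 24 -> [10]
Final queue (front to back): [10]


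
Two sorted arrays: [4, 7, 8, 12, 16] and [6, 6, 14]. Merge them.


Compare heads, take smaller each step.
Merged: [4, 6, 6, 7, 8, 12, 14, 16]


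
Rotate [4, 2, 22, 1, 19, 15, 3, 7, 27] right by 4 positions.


Right rotate by 4: [15, 3, 7, 27, 4, 2, 22, 1, 19]


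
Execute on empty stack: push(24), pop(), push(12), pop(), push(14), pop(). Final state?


push(24) -> [24]
pop() returns 24 -> []
push(12) -> [12]
pop() returns 12 -> []
push(14) -> [14]
pop() returns 14 -> []
Final stack (bottom to top): []


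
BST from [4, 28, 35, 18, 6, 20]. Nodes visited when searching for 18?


BST root = 4
Search for 18: compare at each node
Path: [4, 28, 18]


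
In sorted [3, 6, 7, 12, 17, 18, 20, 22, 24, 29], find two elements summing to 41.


Two pointers: lo=0, hi=9
Found pair: (12, 29) summing to 41


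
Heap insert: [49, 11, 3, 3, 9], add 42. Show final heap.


Append 42: [49, 11, 3, 3, 9, 42]
Bubble up: swap idx 5(42) with idx 2(3)
Result: [49, 11, 42, 3, 9, 3]


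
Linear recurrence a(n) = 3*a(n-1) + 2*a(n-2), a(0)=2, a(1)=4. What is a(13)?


Build bottom-up:
...a(11)=1453256, a(12)=5175848, a(13)=3*5175848+2*1453256=18434056


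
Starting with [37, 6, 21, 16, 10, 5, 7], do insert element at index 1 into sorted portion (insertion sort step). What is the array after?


After one pass: [6, 37, 21, 16, 10, 5, 7]


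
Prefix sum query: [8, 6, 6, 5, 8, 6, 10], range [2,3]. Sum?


Prefix sums: [0, 8, 14, 20, 25, 33, 39, 49]
Sum[2..3] = prefix[4] - prefix[2] = 25 - 14 = 11


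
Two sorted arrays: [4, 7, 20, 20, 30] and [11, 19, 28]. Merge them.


Compare heads, take smaller each step.
Merged: [4, 7, 11, 19, 20, 20, 28, 30]


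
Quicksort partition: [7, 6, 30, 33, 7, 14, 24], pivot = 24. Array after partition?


Elements <= 24 go left of pivot.
Result: [7, 6, 7, 14, 24, 33, 30], pivot at index 4


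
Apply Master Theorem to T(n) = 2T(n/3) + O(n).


a=2, b=3, c=1. log_3(2)=0.631 < c=1. Case 3: O(n^c) = O(n)
Complexity: O(n)


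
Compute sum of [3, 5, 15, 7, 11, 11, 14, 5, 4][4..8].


Prefix sums: [0, 3, 8, 23, 30, 41, 52, 66, 71, 75]
Sum[4..8] = prefix[9] - prefix[4] = 75 - 30 = 45


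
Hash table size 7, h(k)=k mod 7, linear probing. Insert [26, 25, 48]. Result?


Insertions: 26->slot 5; 25->slot 4; 48->slot 6
Table: [None, None, None, None, 25, 26, 48]


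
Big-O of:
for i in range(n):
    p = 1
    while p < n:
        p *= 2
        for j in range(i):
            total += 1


Per nesting level: O(n) * O(log n) * O(n) [triangular over i] = O(n^2 log n)
Complexity: O(n^2 log n)


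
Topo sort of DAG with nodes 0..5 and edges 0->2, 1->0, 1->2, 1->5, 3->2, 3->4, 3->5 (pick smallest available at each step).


Kahn's algorithm, process smallest node first
Order: [1, 0, 3, 2, 4, 5]


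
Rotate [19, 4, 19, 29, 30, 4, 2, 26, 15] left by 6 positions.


Left rotate by 6: [2, 26, 15, 19, 4, 19, 29, 30, 4]


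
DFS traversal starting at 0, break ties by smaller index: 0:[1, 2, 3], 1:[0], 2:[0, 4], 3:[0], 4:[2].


DFS stack-based: start with [0]
Visit order: [0, 1, 2, 4, 3]


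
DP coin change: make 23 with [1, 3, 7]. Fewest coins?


dp[0]=0; dp[i]=1+min(dp[i-c] for c in coins)
...dp[18]=4, dp[19]=5, dp[20]=4, dp[21]=3, dp[22]=4, dp[23]=5
Minimum coins for 23 = 5


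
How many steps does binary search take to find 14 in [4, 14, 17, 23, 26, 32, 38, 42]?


Search for 14:
[0,7] mid=3 arr[3]=23
[0,2] mid=1 arr[1]=14
Total: 2 comparisons


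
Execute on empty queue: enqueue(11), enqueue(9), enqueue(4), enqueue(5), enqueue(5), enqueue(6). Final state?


enqueue(11) -> [11]
enqueue(9) -> [11, 9]
enqueue(4) -> [11, 9, 4]
enqueue(5) -> [11, 9, 4, 5]
enqueue(5) -> [11, 9, 4, 5, 5]
enqueue(6) -> [11, 9, 4, 5, 5, 6]
Final queue (front to back): [11, 9, 4, 5, 5, 6]


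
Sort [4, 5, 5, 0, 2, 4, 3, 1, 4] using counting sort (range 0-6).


Count array: [1, 1, 1, 1, 3, 2, 0]
Reconstruct: [0, 1, 2, 3, 4, 4, 4, 5, 5]


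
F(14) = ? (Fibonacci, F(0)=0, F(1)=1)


F(n)=F(n-1)+F(n-2)
...F(12)=144, F(13)=233, F(14)=377


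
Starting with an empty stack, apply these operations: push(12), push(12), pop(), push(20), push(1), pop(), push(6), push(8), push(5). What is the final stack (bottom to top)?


push(12) -> [12]
push(12) -> [12, 12]
pop() returns 12 -> [12]
push(20) -> [12, 20]
push(1) -> [12, 20, 1]
pop() returns 1 -> [12, 20]
push(6) -> [12, 20, 6]
push(8) -> [12, 20, 6, 8]
push(5) -> [12, 20, 6, 8, 5]
Final stack (bottom to top): [12, 20, 6, 8, 5]


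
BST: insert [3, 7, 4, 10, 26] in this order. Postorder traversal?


Root = 3; build tree by BST insertion.
Postorder traversal: [4, 26, 10, 7, 3]


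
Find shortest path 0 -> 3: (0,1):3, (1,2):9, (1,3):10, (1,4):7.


Dijkstra from 0:
Distances: {0: 0, 1: 3, 2: 12, 3: 13, 4: 10}
Shortest distance to 3 = 13, path = [0, 1, 3]


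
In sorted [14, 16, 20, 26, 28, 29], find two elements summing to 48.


Two pointers: lo=0, hi=5
Found pair: (20, 28) summing to 48


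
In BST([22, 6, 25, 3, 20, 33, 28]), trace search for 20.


BST root = 22
Search for 20: compare at each node
Path: [22, 6, 20]


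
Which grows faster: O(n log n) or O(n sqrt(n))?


linearithmic grows slower than n^1.5
O(n log n) is asymptotically smaller; O(n sqrt(n)) grows faster


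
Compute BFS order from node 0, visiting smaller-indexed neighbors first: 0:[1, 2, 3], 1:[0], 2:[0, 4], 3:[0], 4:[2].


BFS queue: start with [0]
Visit order: [0, 1, 2, 3, 4]


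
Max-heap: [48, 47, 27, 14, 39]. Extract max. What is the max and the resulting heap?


Max = 48
Replace root with last, heapify down
Resulting heap: [47, 39, 27, 14]


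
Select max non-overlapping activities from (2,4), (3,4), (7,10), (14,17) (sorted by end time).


Greedy: pick earliest-ending, then skip overlaps.
Selected (3 activities): [(2, 4), (7, 10), (14, 17)]


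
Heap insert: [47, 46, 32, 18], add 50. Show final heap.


Append 50: [47, 46, 32, 18, 50]
Bubble up: swap idx 4(50) with idx 1(46); swap idx 1(50) with idx 0(47)
Result: [50, 47, 32, 18, 46]


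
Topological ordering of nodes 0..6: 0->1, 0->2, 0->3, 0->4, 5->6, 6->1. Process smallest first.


Kahn's algorithm, process smallest node first
Order: [0, 2, 3, 4, 5, 6, 1]


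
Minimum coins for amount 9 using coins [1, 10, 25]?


dp[0]=0; dp[i]=1+min(dp[i-c] for c in coins)
...dp[4]=4, dp[5]=5, dp[6]=6, dp[7]=7, dp[8]=8, dp[9]=9
Minimum coins for 9 = 9


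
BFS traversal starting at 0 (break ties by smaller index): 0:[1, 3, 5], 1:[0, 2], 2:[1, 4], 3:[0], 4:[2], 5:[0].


BFS queue: start with [0]
Visit order: [0, 1, 3, 5, 2, 4]


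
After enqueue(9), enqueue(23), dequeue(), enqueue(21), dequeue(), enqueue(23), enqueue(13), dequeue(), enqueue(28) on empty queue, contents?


enqueue(9) -> [9]
enqueue(23) -> [9, 23]
dequeue() returns 9 -> [23]
enqueue(21) -> [23, 21]
dequeue() returns 23 -> [21]
enqueue(23) -> [21, 23]
enqueue(13) -> [21, 23, 13]
dequeue() returns 21 -> [23, 13]
enqueue(28) -> [23, 13, 28]
Final queue (front to back): [23, 13, 28]


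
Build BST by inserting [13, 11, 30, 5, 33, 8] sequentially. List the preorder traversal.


Root = 13; build tree by BST insertion.
Preorder traversal: [13, 11, 5, 8, 30, 33]


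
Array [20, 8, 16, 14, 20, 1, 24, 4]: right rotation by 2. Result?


Right rotate by 2: [24, 4, 20, 8, 16, 14, 20, 1]


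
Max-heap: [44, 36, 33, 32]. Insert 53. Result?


Append 53: [44, 36, 33, 32, 53]
Bubble up: swap idx 4(53) with idx 1(36); swap idx 1(53) with idx 0(44)
Result: [53, 44, 33, 32, 36]


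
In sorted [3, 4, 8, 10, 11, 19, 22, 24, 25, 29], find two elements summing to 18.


Two pointers: lo=0, hi=9
Found pair: (8, 10) summing to 18


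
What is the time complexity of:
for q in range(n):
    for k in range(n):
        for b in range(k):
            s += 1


Per nesting level: O(n) * O(n) * O(n) [triangular over k] = O(n^3)
Complexity: O(n^3)


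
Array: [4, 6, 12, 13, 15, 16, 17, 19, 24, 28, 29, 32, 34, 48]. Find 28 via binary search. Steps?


Search for 28:
[0,13] mid=6 arr[6]=17
[7,13] mid=10 arr[10]=29
[7,9] mid=8 arr[8]=24
[9,9] mid=9 arr[9]=28
Total: 4 comparisons


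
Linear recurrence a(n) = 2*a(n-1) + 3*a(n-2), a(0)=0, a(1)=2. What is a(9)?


Build bottom-up:
...a(7)=1094, a(8)=3280, a(9)=2*3280+3*1094=9842


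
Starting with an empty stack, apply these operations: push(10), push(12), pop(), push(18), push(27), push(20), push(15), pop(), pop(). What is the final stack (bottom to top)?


push(10) -> [10]
push(12) -> [10, 12]
pop() returns 12 -> [10]
push(18) -> [10, 18]
push(27) -> [10, 18, 27]
push(20) -> [10, 18, 27, 20]
push(15) -> [10, 18, 27, 20, 15]
pop() returns 15 -> [10, 18, 27, 20]
pop() returns 20 -> [10, 18, 27]
Final stack (bottom to top): [10, 18, 27]


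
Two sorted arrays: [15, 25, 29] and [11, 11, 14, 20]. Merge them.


Compare heads, take smaller each step.
Merged: [11, 11, 14, 15, 20, 25, 29]


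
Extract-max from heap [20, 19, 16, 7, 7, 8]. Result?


Max = 20
Replace root with last, heapify down
Resulting heap: [19, 8, 16, 7, 7]


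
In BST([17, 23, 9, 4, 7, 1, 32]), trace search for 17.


BST root = 17
Search for 17: compare at each node
Path: [17]


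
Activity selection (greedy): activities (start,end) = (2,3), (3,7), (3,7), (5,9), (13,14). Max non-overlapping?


Greedy: pick earliest-ending, then skip overlaps.
Selected (3 activities): [(2, 3), (3, 7), (13, 14)]


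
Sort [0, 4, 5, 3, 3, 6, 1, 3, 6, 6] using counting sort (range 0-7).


Count array: [1, 1, 0, 3, 1, 1, 3, 0]
Reconstruct: [0, 1, 3, 3, 3, 4, 5, 6, 6, 6]
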